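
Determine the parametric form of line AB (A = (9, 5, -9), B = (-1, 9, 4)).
Direction vector d = B - A = (-10, 4, 13)
x = 9 - 10t, y = 5 + 4t, z = -9 + 13t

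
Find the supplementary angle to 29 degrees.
Supplementary angles sum to 180 degrees.
Other angle = 180 - 29
Other angle = 151 degrees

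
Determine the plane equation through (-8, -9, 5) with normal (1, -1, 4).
d = n·P = (1)(-8) + (-1)(-9) + (4)(5) = 21
Plane: x - y + 4z = 21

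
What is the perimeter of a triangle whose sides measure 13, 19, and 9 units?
Perimeter = sum of all sides
Perimeter = 13 + 19 + 9
Perimeter = 41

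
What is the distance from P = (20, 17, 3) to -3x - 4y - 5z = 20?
d = |(-3)(20) + (-4)(17) + (-5)(3) - (20)| / √((-3)² + (-4)² + (-5)²) = 163/√50 = 23.05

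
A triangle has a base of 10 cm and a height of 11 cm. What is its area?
Area = (1/2) * base * height
Area = (1/2) * 10 * 11
Area = 55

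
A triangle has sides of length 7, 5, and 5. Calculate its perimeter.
Perimeter = sum of all sides
Perimeter = 7 + 5 + 5
Perimeter = 17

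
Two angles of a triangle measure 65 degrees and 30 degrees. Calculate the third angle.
Sum of angles in a triangle = 180 degrees
Third angle = 180 - 65 - 30
Third angle = 85 degrees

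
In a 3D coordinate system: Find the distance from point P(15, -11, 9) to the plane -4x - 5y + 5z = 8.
d = |(-4)(15) + (-5)(-11) + 5(9) - (8)| / √((-4)² + (-5)² + 5²) = 32/√66 = 3.939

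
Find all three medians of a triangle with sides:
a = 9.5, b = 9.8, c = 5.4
Using m_x = ½√(2y² + 2z² - x²):
m_a = ½√(2·9.8² + 2·5.4² - 9.5²) = ½√160.15 = 6.328
m_b = ½√(2·9.5² + 2·5.4² - 9.8²) = ½√142.78 = 5.975
m_c = ½√(2·9.5² + 2·9.8² - 5.4²) = ½√343.42 = 9.266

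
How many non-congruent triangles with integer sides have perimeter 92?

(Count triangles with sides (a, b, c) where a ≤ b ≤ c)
With a ≤ b ≤ c and a + b + c = 92, the triangle inequality a + b > c gives c < 92/2, so c ≤ 45.
Iterate a from 1 to ⌊p/3⌋ = 30; for each a, b ranges from a to ⌊(p−a)/2⌋ with c = p − a − b, keeping only c ≥ b.
Triples: (2, 45, 45), (3, 44, 45), (4, 43, 45), …
Count = 176 triangles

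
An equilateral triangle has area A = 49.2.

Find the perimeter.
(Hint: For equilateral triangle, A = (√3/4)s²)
A = (√3/4)s²  →  s² = 4A/√3 = 4·49.2/√3 = 113.623
s = 10.6594
Perimeter = 3s = 31.98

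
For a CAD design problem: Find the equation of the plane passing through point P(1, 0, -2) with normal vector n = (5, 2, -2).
d = n·P = (5)(1) + (2)(0) + (-2)(-2) = 9
Plane: 5x + 2y - 2z = 9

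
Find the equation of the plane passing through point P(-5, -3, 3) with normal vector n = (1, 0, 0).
d = n·P = (1)(-5) + (0)(-3) + (0)(3) = -5
Plane: x = -5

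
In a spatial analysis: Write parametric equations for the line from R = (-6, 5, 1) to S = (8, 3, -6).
Direction vector d = S - R = (14, -2, -7)
x = -6 + 14t, y = 5 - 2t, z = 1 - 7t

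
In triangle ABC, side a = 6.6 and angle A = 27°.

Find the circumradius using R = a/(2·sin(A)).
R = a/(2·sin(A)) = 6.6/(2·sin(27°))
R = 6.6/(2·0.453990) = 6.6/0.907981 = 7.269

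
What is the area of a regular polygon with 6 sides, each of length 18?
For a regular 6-gon with side length s = 18:
Apothem a = s / (2*tan(pi/6)) = 18 / (2*tan(pi/6)) ≈ 15.5885
Perimeter P = 6 * 18 = 108
Area = (1/2) * P * a = (1/2) * 108 * 15.5885 = 841.78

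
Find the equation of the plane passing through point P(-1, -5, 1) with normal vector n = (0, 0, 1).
d = n·P = (0)(-1) + (0)(-5) + (1)(1) = 1
Plane: z = 1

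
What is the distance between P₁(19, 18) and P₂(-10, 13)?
Using the distance formula: d = sqrt((x₂-x₁)² + (y₂-y₁)²)
dx = (-10) - 19 = -29
dy = 13 - 18 = -5
d = sqrt((-29)² + (-5)²) = sqrt(841 + 25) = sqrt(866) = 29.43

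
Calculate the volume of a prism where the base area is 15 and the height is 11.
Volume = base area * height
Volume = 15 * 11
Volume = 165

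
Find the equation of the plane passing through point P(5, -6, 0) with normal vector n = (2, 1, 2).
d = n·P = (2)(5) + (1)(-6) + (2)(0) = 4
Plane: 2x + y + 2z = 4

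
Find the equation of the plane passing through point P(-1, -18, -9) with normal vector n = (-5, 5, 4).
d = n·P = (-5)(-1) + (5)(-18) + (4)(-9) = -121
Plane: -5x + 5y + 4z = -121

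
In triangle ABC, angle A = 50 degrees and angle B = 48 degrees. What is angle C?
Sum of angles in a triangle = 180 degrees
Third angle = 180 - 50 - 48
Third angle = 82 degrees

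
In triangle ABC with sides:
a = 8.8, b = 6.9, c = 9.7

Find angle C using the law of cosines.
cos(C) = (a² + b² - c²)/(2ab)
cos(C) = (8.8² + 6.9² - 9.7²)/(2·8.8·6.9) = 30.96/121.44 = 0.254941
C = arccos(0.254941) = 75.23°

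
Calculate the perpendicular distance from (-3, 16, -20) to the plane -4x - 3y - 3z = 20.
d = |(-4)(-3) + (-3)(16) + (-3)(-20) - (20)| / √((-4)² + (-3)² + (-3)²) = 4/√34 = 0.686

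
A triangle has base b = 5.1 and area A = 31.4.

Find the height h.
A = ½bh  →  h = 2A/b
h = 2·31.4/5.1 = 12.31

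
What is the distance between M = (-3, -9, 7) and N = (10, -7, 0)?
d = √[(13)² + (2)² + (-7)²] = √222 = 14.9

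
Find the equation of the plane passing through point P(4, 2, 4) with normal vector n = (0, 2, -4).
d = n·P = (0)(4) + (2)(2) + (-4)(4) = -12
Plane: 2y - 4z = -12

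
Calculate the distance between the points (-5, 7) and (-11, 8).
Using the distance formula: d = sqrt((x₂-x₁)² + (y₂-y₁)²)
dx = (-11) - (-5) = -6
dy = 8 - 7 = 1
d = sqrt((-6)² + 1²) = sqrt(36 + 1) = sqrt(37) = 6.08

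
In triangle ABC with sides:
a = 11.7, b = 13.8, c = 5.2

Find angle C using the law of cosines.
cos(C) = (a² + b² - c²)/(2ab)
cos(C) = (11.7² + 13.8² - 5.2²)/(2·11.7·13.8) = 300.29/322.92 = 0.929921
C = arccos(0.929921) = 21.58°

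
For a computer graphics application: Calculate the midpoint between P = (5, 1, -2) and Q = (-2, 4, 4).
Midpoint = ((5-2)/2, (1+4)/2, (-2+4)/2) = (1.5, 2.5, 1)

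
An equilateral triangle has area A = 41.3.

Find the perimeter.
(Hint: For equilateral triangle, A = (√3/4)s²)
A = (√3/4)s²  →  s² = 4A/√3 = 4·41.3/√3 = 95.3783
s = 9.76618
Perimeter = 3s = 29.3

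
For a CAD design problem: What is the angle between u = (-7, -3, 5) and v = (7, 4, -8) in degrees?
u·v = -101, |u|² = 83, |v|² = 129
cos θ = -101/√10707 ≈ -0.9761
θ ≈ 167.4°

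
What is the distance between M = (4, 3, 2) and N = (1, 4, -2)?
d = √[(-3)² + (1)² + (-4)²] = √26 = 5.099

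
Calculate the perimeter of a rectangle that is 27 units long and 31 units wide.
Perimeter = 2 * (length + width)
Perimeter = 2 * (27 + 31)
Perimeter = 2 * 58
Perimeter = 116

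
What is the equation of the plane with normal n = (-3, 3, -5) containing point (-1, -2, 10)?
d = n·P = (-3)(-1) + (3)(-2) + (-5)(10) = -53
Plane: -3x + 3y - 5z = -53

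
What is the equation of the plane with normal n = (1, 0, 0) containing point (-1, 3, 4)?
d = n·P = (1)(-1) + (0)(3) + (0)(4) = -1
Plane: x = -1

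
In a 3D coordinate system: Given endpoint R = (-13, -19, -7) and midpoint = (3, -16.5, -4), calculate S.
S = (2×3 - (-13), 2×(-16.5) - (-19), 2×(-4) - (-7)) = (19, -14, -1)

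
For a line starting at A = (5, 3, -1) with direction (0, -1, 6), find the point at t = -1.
P(-1) = (5 + 0(-1), 3 + (-1)(-1), -1 + 6(-1)) = (5, 4, -7)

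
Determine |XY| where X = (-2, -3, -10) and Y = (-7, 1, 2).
d = √[(-5)² + (4)² + (12)²] = √185 = 13.6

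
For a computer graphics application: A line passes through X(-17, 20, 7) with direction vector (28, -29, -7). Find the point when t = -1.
P(-1) = (-17 + 28(-1), 20 + (-29)(-1), 7 + (-7)(-1)) = (-45, 49, 14)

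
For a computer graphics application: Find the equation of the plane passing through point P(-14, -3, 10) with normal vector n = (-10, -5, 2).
d = n·P = (-10)(-14) + (-5)(-3) + (2)(10) = 175
Plane: -10x - 5y + 2z = 175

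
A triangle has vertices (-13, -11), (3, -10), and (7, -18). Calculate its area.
Using the coordinate formula: Area = (1/2)|x₁(y₂-y₃) + x₂(y₃-y₁) + x₃(y₁-y₂)|
Area = (1/2)|(-13)((-10)-(-18)) + 3((-18)-(-11)) + 7((-11)-(-10))|
Area = (1/2)|(-13)*8 + 3*(-7) + 7*(-1)|
Area = (1/2)|(-104) + (-21) + (-7)|
Area = (1/2)*132 = 66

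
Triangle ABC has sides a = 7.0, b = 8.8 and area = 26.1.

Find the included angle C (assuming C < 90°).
Area = ½ab·sin(C)  →  sin(C) = 2·Area/(ab)
sin(C) = 2·26.1/(7.0·8.8) = 0.847403
C = arcsin(0.847403) = 57.93°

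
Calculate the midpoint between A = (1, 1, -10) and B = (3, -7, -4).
Midpoint = ((1+3)/2, (1-7)/2, (-10-4)/2) = (2, -3, -7)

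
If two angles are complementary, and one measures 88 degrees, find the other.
Complementary angles sum to 90 degrees.
Other angle = 90 - 88
Other angle = 2 degrees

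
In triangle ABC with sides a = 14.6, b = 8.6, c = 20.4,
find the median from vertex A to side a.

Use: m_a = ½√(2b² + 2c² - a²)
m_a = ½√(2·8.6² + 2·20.4² - 14.6²)
m_a = ½√(147.92 + 832.32 - 213.16) = ½√767.08 = 13.85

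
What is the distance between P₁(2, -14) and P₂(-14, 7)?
Using the distance formula: d = sqrt((x₂-x₁)² + (y₂-y₁)²)
dx = (-14) - 2 = -16
dy = 7 - (-14) = 21
d = sqrt((-16)² + 21²) = sqrt(256 + 441) = sqrt(697) = 26.40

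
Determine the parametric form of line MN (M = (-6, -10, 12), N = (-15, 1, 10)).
Direction vector d = N - M = (-9, 11, -2)
x = -6 - 9t, y = -10 + 11t, z = 12 - 2t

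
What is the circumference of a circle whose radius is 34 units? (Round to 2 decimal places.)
Circumference = 2 * pi * r
Circumference = 2 * pi * 34
Circumference = 213.63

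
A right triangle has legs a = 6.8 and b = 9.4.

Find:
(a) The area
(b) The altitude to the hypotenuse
(a) Area = ½ab = ½·6.8·9.4 = 31.96
(b) Hypotenuse c = √(6.8² + 9.4²) = √134.6 = 11.6017
    Area = ½·c·h_c  →  h_c = 2·Area/c = 2·31.96/11.6017 = 5.51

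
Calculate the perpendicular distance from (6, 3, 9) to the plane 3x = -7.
d = |3(6) + 0(3) + 0(9) - (-7)| / √(3² + 0² + 0²) = 25/√9 = 8.333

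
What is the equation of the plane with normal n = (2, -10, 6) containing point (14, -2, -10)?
d = n·P = (2)(14) + (-10)(-2) + (6)(-10) = -12
Plane: 2x - 10y + 6z = -12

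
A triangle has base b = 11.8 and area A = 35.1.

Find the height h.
A = ½bh  →  h = 2A/b
h = 2·35.1/11.8 = 5.949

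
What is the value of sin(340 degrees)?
sin(340 degrees) = -0.342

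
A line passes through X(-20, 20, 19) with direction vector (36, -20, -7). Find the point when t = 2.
P(2) = (-20 + 36(2), 20 + (-20)(2), 19 + (-7)(2)) = (52, -20, 5)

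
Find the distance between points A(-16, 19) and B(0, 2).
Using the distance formula: d = sqrt((x₂-x₁)² + (y₂-y₁)²)
dx = 0 - (-16) = 16
dy = 2 - 19 = -17
d = sqrt(16² + (-17)²) = sqrt(256 + 289) = sqrt(545) = 23.35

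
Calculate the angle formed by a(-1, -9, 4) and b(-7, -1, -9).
a·b = -20, |a|² = 98, |b|² = 131
cos θ = -20/√12838 ≈ -0.1765
θ ≈ 100.2°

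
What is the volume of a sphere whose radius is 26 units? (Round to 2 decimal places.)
Volume = (4/3) * pi * r³
Volume = (4/3) * pi * 26³
Volume = (4/3) * pi * 17576
Volume = 73622.18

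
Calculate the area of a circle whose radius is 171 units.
Area = pi * r²
Area = pi * 171²
Area = pi * 29241
Area = 91863.31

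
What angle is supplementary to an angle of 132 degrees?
Supplementary angles sum to 180 degrees.
Other angle = 180 - 132
Other angle = 48 degrees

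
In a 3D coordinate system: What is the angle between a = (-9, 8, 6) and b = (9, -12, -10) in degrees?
a·b = -237, |a|² = 181, |b|² = 325
cos θ = -237/√58825 ≈ -0.9772
θ ≈ 167.7°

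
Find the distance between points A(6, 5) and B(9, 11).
Using the distance formula: d = sqrt((x₂-x₁)² + (y₂-y₁)²)
dx = 9 - 6 = 3
dy = 11 - 5 = 6
d = sqrt(3² + 6²) = sqrt(9 + 36) = sqrt(45) = 6.71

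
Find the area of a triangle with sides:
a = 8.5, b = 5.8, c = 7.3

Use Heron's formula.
s = (a+b+c)/2 = (8.5+5.8+7.3)/2 = 10.8
A = √(s(s-a)(s-b)(s-c)) = √(10.8·2.3·5·3.5)
A = √434.7 = 20.85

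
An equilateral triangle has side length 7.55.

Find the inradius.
For an equilateral triangle, r = s/(2√3) where s is the side.
r = 7.55/(2√3) = 7.55/3.464102 = 2.179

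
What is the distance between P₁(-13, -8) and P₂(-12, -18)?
Using the distance formula: d = sqrt((x₂-x₁)² + (y₂-y₁)²)
dx = (-12) - (-13) = 1
dy = (-18) - (-8) = -10
d = sqrt(1² + (-10)²) = sqrt(1 + 100) = sqrt(101) = 10.05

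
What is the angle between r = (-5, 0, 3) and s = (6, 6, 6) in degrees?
r·s = -12, |r|² = 34, |s|² = 108
cos θ = -12/√3672 ≈ -0.198
θ ≈ 101.4°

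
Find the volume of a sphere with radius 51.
Volume = (4/3) * pi * r³
Volume = (4/3) * pi * 51³
Volume = (4/3) * pi * 132651
Volume = 555647.21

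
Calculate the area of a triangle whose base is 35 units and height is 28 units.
Area = (1/2) * base * height
Area = (1/2) * 35 * 28
Area = 490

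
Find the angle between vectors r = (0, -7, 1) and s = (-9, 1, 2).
r·s = -5, |r|² = 50, |s|² = 86
cos θ = -5/√4300 ≈ -0.07625
θ ≈ 94.37°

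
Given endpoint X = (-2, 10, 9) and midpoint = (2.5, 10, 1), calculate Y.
Y = (2×2.5 - (-2), 2×10 - 10, 2×1 - 9) = (7, 10, -7)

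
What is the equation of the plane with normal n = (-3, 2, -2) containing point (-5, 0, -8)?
d = n·P = (-3)(-5) + (2)(0) + (-2)(-8) = 31
Plane: -3x + 2y - 2z = 31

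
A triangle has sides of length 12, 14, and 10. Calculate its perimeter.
Perimeter = sum of all sides
Perimeter = 12 + 14 + 10
Perimeter = 36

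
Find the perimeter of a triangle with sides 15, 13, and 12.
Perimeter = sum of all sides
Perimeter = 15 + 13 + 12
Perimeter = 40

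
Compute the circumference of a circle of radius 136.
Circumference = 2 * pi * r
Circumference = 2 * pi * 136
Circumference = 854.51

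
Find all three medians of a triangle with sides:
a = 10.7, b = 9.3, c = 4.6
Using m_x = ½√(2y² + 2z² - x²):
m_a = ½√(2·9.3² + 2·4.6² - 10.7²) = ½√100.81 = 5.02
m_b = ½√(2·10.7² + 2·4.6² - 9.3²) = ½√184.81 = 6.797
m_c = ½√(2·10.7² + 2·9.3² - 4.6²) = ½√380.8 = 9.757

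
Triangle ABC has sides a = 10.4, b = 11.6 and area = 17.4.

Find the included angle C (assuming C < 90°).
Area = ½ab·sin(C)  →  sin(C) = 2·Area/(ab)
sin(C) = 2·17.4/(10.4·11.6) = 0.288462
C = arcsin(0.288462) = 16.77°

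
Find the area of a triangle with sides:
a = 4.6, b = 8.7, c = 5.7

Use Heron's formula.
s = (a+b+c)/2 = (4.6+8.7+5.7)/2 = 9.5
A = √(s(s-a)(s-b)(s-c)) = √(9.5·4.9·0.8·3.8)
A = √141.512 = 11.9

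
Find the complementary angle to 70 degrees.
Complementary angles sum to 90 degrees.
Other angle = 90 - 70
Other angle = 20 degrees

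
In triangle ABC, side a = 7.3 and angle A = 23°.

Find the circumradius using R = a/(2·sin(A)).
R = a/(2·sin(A)) = 7.3/(2·sin(23°))
R = 7.3/(2·0.390731) = 7.3/0.781462 = 9.341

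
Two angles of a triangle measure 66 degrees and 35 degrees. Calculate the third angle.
Sum of angles in a triangle = 180 degrees
Third angle = 180 - 66 - 35
Third angle = 79 degrees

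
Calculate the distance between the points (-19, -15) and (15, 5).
Using the distance formula: d = sqrt((x₂-x₁)² + (y₂-y₁)²)
dx = 15 - (-19) = 34
dy = 5 - (-15) = 20
d = sqrt(34² + 20²) = sqrt(1156 + 400) = sqrt(1556) = 39.45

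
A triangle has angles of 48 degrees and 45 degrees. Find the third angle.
Sum of angles in a triangle = 180 degrees
Third angle = 180 - 48 - 45
Third angle = 87 degrees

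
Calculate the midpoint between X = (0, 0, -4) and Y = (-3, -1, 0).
Midpoint = ((0-3)/2, (0-1)/2, (-4+0)/2) = (-1.5, -0.5, -2)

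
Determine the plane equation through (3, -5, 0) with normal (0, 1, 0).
d = n·P = (0)(3) + (1)(-5) + (0)(0) = -5
Plane: y = -5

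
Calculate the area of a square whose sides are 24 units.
Area = s²
Area = 24²
Area = 576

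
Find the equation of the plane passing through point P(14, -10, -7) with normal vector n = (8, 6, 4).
d = n·P = (8)(14) + (6)(-10) + (4)(-7) = 24
Plane: 8x + 6y + 4z = 24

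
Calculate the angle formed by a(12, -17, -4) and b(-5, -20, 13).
a·b = 228, |a|² = 449, |b|² = 594
cos θ = 228/√266706 ≈ 0.4415
θ ≈ 63.8°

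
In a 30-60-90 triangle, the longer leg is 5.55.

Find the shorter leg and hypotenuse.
In a 30-60-90 triangle, sides are in ratio 1 : √3 : 2.
Long leg = short leg·√3  →  short leg = 5.55/√3 = 3.204
Hypotenuse = 2·(short leg) = 2·5.55/√3 = 6.409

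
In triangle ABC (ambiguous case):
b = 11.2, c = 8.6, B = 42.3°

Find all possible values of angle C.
sin(C)/c = sin(B)/b  →  sin(C) = c·sin(B)/b = 8.6·sin(42.3°)/11.2 = 0.516777
C₁ = arcsin(0.516777) = 31.12°,  C₂ = 180° - C₁ = 148.88°
Check C₂: A = 180° - 42.3° - 148.88° = -11.18° ≤ 0, rejected
C = 31.12° (one solution)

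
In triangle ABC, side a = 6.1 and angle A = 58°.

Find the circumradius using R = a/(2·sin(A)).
R = a/(2·sin(A)) = 6.1/(2·sin(58°))
R = 6.1/(2·0.848048) = 6.1/1.696096 = 3.596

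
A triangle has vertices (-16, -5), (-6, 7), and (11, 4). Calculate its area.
Using the coordinate formula: Area = (1/2)|x₁(y₂-y₃) + x₂(y₃-y₁) + x₃(y₁-y₂)|
Area = (1/2)|(-16)(7-4) + (-6)(4-(-5)) + 11((-5)-7)|
Area = (1/2)|(-16)*3 + (-6)*9 + 11*(-12)|
Area = (1/2)|(-48) + (-54) + (-132)|
Area = (1/2)*234 = 117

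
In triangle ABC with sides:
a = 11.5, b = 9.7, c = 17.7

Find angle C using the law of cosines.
cos(C) = (a² + b² - c²)/(2ab)
cos(C) = (11.5² + 9.7² - 17.7²)/(2·11.5·9.7) = -86.95/223.1 = -0.389736
C = arccos(-0.389736) = 112.9°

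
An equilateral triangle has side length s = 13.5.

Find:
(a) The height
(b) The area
(a) Height h = s·√3/2 = 13.5·√3/2 = 11.69
(b) Area = (√3/4)·s² = (√3/4)·13.5² = (√3/4)·182.25 = 78.92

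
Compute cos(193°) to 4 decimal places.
cos(193 degrees) = -0.9744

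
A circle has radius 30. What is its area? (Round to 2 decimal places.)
Area = pi * r²
Area = pi * 30²
Area = pi * 900
Area = 2827.43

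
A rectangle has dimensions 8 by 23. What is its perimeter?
Perimeter = 2 * (length + width)
Perimeter = 2 * (8 + 23)
Perimeter = 2 * 31
Perimeter = 62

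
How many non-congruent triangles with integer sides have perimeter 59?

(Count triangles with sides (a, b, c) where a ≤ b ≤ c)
With a ≤ b ≤ c and a + b + c = 59, the triangle inequality a + b > c gives c < 59/2, so c ≤ 29.
Iterate a from 1 to ⌊p/3⌋ = 19; for each a, b ranges from a to ⌊(p−a)/2⌋ with c = p − a − b, keeping only c ≥ b.
Triples: (1, 29, 29), (2, 28, 29), (3, 27, 29), …
Count = 80 triangles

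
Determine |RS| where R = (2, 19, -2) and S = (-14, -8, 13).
d = √[(-16)² + (-27)² + (15)²] = √1210 = 34.79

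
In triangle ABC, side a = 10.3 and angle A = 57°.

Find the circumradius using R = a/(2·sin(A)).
R = a/(2·sin(A)) = 10.3/(2·sin(57°))
R = 10.3/(2·0.838671) = 10.3/1.677341 = 6.141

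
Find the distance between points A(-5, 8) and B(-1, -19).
Using the distance formula: d = sqrt((x₂-x₁)² + (y₂-y₁)²)
dx = (-1) - (-5) = 4
dy = (-19) - 8 = -27
d = sqrt(4² + (-27)²) = sqrt(16 + 729) = sqrt(745) = 27.29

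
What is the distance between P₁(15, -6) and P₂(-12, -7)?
Using the distance formula: d = sqrt((x₂-x₁)² + (y₂-y₁)²)
dx = (-12) - 15 = -27
dy = (-7) - (-6) = -1
d = sqrt((-27)² + (-1)²) = sqrt(729 + 1) = sqrt(730) = 27.02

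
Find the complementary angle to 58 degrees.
Complementary angles sum to 90 degrees.
Other angle = 90 - 58
Other angle = 32 degrees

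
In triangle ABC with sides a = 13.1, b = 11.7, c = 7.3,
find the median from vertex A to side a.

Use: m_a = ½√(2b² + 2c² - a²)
m_a = ½√(2·11.7² + 2·7.3² - 13.1²)
m_a = ½√(273.78 + 106.58 - 171.61) = ½√208.75 = 7.224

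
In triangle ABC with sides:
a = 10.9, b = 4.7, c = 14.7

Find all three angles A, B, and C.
By the law of cosines:
cos(A) = (b² + c² - a²)/(2bc) = 0.863873  →  A = 30.25°
cos(B) = (a² + c² - b²)/(2ac) = 0.976128  →  B = 12.54°
cos(C) = (a² + b² - c²)/(2ab) = -0.733847  →  C = 137.2°
Check: A + B + C = 180.0° ✓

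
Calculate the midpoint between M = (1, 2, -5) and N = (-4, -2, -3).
Midpoint = ((1-4)/2, (2-2)/2, (-5-3)/2) = (-1.5, 0, -4)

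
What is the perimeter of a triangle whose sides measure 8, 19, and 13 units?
Perimeter = sum of all sides
Perimeter = 8 + 19 + 13
Perimeter = 40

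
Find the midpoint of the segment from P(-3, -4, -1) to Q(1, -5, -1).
Midpoint = ((-3+1)/2, (-4-5)/2, (-1-1)/2) = (-1, -4.5, -1)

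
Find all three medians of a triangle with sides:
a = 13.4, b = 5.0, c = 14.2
Using m_x = ½√(2y² + 2z² - x²):
m_a = ½√(2·5.0² + 2·14.2² - 13.4²) = ½√273.72 = 8.272
m_b = ½√(2·13.4² + 2·14.2² - 5.0²) = ½√737.4 = 13.58
m_c = ½√(2·13.4² + 2·5.0² - 14.2²) = ½√207.48 = 7.202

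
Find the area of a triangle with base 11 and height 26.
Area = (1/2) * base * height
Area = (1/2) * 11 * 26
Area = 143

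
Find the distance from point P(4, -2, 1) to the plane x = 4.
d = |1(4) + 0(-2) + 0(1) - (4)| / √(1² + 0² + 0²) = 0/√1 = 0.0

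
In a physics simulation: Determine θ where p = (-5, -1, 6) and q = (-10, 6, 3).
p·q = 62, |p|² = 62, |q|² = 145
cos θ = 62/√8990 ≈ 0.6539
θ ≈ 49.16°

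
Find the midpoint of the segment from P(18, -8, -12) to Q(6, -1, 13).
Midpoint = ((18+6)/2, (-8-1)/2, (-12+13)/2) = (12, -4.5, 0.5)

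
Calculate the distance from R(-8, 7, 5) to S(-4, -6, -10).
d = √[(4)² + (-13)² + (-15)²] = √410 = 20.25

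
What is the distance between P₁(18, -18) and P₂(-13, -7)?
Using the distance formula: d = sqrt((x₂-x₁)² + (y₂-y₁)²)
dx = (-13) - 18 = -31
dy = (-7) - (-18) = 11
d = sqrt((-31)² + 11²) = sqrt(961 + 121) = sqrt(1082) = 32.89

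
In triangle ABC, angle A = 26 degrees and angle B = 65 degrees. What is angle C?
Sum of angles in a triangle = 180 degrees
Third angle = 180 - 26 - 65
Third angle = 89 degrees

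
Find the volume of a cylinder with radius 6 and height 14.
Volume = pi * r² * h
Volume = pi * 6² * 14
Volume = pi * 36 * 14
Volume = pi * 504
Volume = 1583.36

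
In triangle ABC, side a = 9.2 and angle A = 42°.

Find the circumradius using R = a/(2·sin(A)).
R = a/(2·sin(A)) = 9.2/(2·sin(42°))
R = 9.2/(2·0.669131) = 9.2/1.338261 = 6.875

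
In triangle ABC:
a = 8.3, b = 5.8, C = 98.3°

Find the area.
Using A = ½ab·sin(C):
A = ½·8.3·5.8·sin(98.3°) = ½·48.14·0.989526 = 23.82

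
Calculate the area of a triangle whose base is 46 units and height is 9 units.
Area = (1/2) * base * height
Area = (1/2) * 46 * 9
Area = 207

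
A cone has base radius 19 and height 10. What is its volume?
Volume = (1/3) * pi * r² * h
Volume = (1/3) * pi * 19² * 10
Volume = (1/3) * pi * 361 * 10
Volume = (1/3) * pi * 3610
Volume = 3780.38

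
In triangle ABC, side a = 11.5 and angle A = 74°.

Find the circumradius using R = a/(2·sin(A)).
R = a/(2·sin(A)) = 11.5/(2·sin(74°))
R = 11.5/(2·0.961262) = 11.5/1.922523 = 5.982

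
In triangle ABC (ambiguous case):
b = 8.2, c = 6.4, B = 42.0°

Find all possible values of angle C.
sin(C)/c = sin(B)/b  →  sin(C) = c·sin(B)/b = 6.4·sin(42.0°)/8.2 = 0.522248
C₁ = arcsin(0.522248) = 31.48°,  C₂ = 180° - C₁ = 148.52°
Check C₂: A = 180° - 42.0° - 148.52° = -10.52° ≤ 0, rejected
C = 31.48° (one solution)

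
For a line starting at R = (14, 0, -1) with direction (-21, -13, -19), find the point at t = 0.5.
P(0.5) = (14 + (-21)(0.5), 0 + (-13)(0.5), -1 + (-19)(0.5)) = (3.5, -6.5, -10.5)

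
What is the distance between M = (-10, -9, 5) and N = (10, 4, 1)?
d = √[(20)² + (13)² + (-4)²] = √585 = 24.19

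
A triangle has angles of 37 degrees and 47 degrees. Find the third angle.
Sum of angles in a triangle = 180 degrees
Third angle = 180 - 37 - 47
Third angle = 96 degrees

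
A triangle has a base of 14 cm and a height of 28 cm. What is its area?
Area = (1/2) * base * height
Area = (1/2) * 14 * 28
Area = 196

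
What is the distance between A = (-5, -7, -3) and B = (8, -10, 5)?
d = √[(13)² + (-3)² + (8)²] = √242 = 15.56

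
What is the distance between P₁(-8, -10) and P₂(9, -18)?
Using the distance formula: d = sqrt((x₂-x₁)² + (y₂-y₁)²)
dx = 9 - (-8) = 17
dy = (-18) - (-10) = -8
d = sqrt(17² + (-8)²) = sqrt(289 + 64) = sqrt(353) = 18.79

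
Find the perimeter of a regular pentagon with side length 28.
Perimeter = number of sides * side length
Perimeter = 5 * 28
Perimeter = 140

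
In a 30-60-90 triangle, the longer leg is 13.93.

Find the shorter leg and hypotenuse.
In a 30-60-90 triangle, sides are in ratio 1 : √3 : 2.
Long leg = short leg·√3  →  short leg = 13.93/√3 = 8.042
Hypotenuse = 2·(short leg) = 2·13.93/√3 = 16.08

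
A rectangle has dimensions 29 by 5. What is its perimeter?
Perimeter = 2 * (length + width)
Perimeter = 2 * (29 + 5)
Perimeter = 2 * 34
Perimeter = 68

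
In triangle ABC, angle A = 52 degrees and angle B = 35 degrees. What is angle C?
Sum of angles in a triangle = 180 degrees
Third angle = 180 - 52 - 35
Third angle = 93 degrees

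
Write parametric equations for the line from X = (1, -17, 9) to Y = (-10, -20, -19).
Direction vector d = Y - X = (-11, -3, -28)
x = 1 - 11t, y = -17 - 3t, z = 9 - 28t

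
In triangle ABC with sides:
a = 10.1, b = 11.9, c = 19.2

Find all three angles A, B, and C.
By the law of cosines:
cos(A) = (b² + c² - a²)/(2bc) = 0.893382  →  A = 26.7°
cos(B) = (a² + c² - b²)/(2ac) = 0.848391  →  B = 31.96°
cos(C) = (a² + b² - c²)/(2ab) = -0.520093  →  C = 121.3°
Check: A + B + C = 180.0° ✓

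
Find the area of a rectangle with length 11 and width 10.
Area = length * width
Area = 11 * 10
Area = 110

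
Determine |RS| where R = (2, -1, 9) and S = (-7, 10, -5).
d = √[(-9)² + (11)² + (-14)²] = √398 = 19.95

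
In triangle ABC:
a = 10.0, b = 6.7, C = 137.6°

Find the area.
Using A = ½ab·sin(C):
A = ½·10.0·6.7·sin(137.6°) = ½·67·0.674302 = 22.59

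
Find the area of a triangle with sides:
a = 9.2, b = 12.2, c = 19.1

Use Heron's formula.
s = (a+b+c)/2 = (9.2+12.2+19.1)/2 = 20.25
A = √(s(s-a)(s-b)(s-c)) = √(20.25·11.05·8.05·1.15)
A = √2071.48 = 45.51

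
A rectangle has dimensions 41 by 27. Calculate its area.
Area = length * width
Area = 41 * 27
Area = 1107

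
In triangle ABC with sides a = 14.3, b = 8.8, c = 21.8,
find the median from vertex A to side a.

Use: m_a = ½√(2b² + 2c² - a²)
m_a = ½√(2·8.8² + 2·21.8² - 14.3²)
m_a = ½√(154.88 + 950.48 - 204.49) = ½√900.87 = 15.01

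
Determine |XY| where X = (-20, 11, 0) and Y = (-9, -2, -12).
d = √[(11)² + (-13)² + (-12)²] = √434 = 20.83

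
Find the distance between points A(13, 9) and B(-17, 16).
Using the distance formula: d = sqrt((x₂-x₁)² + (y₂-y₁)²)
dx = (-17) - 13 = -30
dy = 16 - 9 = 7
d = sqrt((-30)² + 7²) = sqrt(900 + 49) = sqrt(949) = 30.81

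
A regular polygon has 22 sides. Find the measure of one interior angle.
Interior angle of a regular n-gon = (n-2)*180/n
Interior angle = (22-2)*180/22
Interior angle = 20*180/22
Interior angle = 3600/22
Interior angle = 163.64 degrees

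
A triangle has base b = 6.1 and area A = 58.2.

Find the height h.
A = ½bh  →  h = 2A/b
h = 2·58.2/6.1 = 19.08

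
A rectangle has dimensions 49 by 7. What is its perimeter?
Perimeter = 2 * (length + width)
Perimeter = 2 * (49 + 7)
Perimeter = 2 * 56
Perimeter = 112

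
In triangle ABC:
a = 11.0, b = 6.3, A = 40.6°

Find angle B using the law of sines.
sin(B)/b = sin(A)/a
sin(B) = b·sin(A)/a = 6.3·sin(40.6°)/11.0 = 0.372716
B = arcsin(0.372716) = 21.88°  (b ≤ a, so B ≤ A and the acute solution is unique)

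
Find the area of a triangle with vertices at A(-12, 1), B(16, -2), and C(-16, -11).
Using the coordinate formula: Area = (1/2)|x₁(y₂-y₃) + x₂(y₃-y₁) + x₃(y₁-y₂)|
Area = (1/2)|(-12)((-2)-(-11)) + 16((-11)-1) + (-16)(1-(-2))|
Area = (1/2)|(-12)*9 + 16*(-12) + (-16)*3|
Area = (1/2)|(-108) + (-192) + (-48)|
Area = (1/2)*348 = 174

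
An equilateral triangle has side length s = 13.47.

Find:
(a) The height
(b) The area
(a) Height h = s·√3/2 = 13.47·√3/2 = 11.67
(b) Area = (√3/4)·s² = (√3/4)·13.47² = (√3/4)·181.441 = 78.57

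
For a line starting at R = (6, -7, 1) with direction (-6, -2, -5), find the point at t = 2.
P(2) = (6 + (-6)(2), -7 + (-2)(2), 1 + (-5)(2)) = (-6, -11, -9)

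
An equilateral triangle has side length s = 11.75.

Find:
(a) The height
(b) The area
(a) Height h = s·√3/2 = 11.75·√3/2 = 10.18
(b) Area = (√3/4)·s² = (√3/4)·11.75² = (√3/4)·138.062 = 59.78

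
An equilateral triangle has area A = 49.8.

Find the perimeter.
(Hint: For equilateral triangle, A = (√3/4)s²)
A = (√3/4)s²  →  s² = 4A/√3 = 4·49.8/√3 = 115.008
s = 10.7242
Perimeter = 3s = 32.17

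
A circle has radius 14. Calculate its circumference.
Circumference = 2 * pi * r
Circumference = 2 * pi * 14
Circumference = 87.96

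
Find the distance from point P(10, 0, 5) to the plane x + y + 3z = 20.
d = |1(10) + 1(0) + 3(5) - (20)| / √(1² + 1² + 3²) = 5/√11 = 1.508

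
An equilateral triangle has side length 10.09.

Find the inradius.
For an equilateral triangle, r = s/(2√3) where s is the side.
r = 10.09/(2√3) = 10.09/3.464102 = 2.913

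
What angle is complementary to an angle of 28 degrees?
Complementary angles sum to 90 degrees.
Other angle = 90 - 28
Other angle = 62 degrees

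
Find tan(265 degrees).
tan(265 degrees) = 11.4301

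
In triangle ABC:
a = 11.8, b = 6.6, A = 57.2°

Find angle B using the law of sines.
sin(B)/b = sin(A)/a
sin(B) = b·sin(A)/a = 6.6·sin(57.2°)/11.8 = 0.470147
B = arcsin(0.470147) = 28.04°  (b ≤ a, so B ≤ A and the acute solution is unique)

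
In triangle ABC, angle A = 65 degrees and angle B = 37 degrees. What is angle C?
Sum of angles in a triangle = 180 degrees
Third angle = 180 - 65 - 37
Third angle = 78 degrees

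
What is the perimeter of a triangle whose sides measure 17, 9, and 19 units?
Perimeter = sum of all sides
Perimeter = 17 + 9 + 19
Perimeter = 45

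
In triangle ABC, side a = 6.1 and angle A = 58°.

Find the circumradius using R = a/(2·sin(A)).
R = a/(2·sin(A)) = 6.1/(2·sin(58°))
R = 6.1/(2·0.848048) = 6.1/1.696096 = 3.596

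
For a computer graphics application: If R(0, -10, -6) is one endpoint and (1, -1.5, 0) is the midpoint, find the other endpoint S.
S = (2×1 - 0, 2×(-1.5) - (-10), 2×0 - (-6)) = (2, 7, 6)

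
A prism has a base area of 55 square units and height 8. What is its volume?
Volume = base area * height
Volume = 55 * 8
Volume = 440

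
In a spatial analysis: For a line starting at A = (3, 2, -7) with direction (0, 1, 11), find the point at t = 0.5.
P(0.5) = (3 + 0(0.5), 2 + 1(0.5), -7 + 11(0.5)) = (3, 2.5, -1.5)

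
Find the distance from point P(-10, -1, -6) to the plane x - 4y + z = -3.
d = |1(-10) + (-4)(-1) + 1(-6) - (-3)| / √(1² + (-4)² + 1²) = 9/√18 = 2.121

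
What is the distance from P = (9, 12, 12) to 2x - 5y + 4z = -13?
d = |2(9) + (-5)(12) + 4(12) - (-13)| / √(2² + (-5)² + 4²) = 19/√45 = 2.832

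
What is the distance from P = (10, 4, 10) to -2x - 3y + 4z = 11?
d = |(-2)(10) + (-3)(4) + 4(10) - (11)| / √((-2)² + (-3)² + 4²) = 3/√29 = 0.5571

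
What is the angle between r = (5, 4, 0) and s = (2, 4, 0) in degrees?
r·s = 26, |r|² = 41, |s|² = 20
cos θ = 26/√820 ≈ 0.908
θ ≈ 24.78°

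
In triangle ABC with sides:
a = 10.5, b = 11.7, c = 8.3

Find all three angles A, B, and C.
By the law of cosines:
cos(A) = (b² + c² - a²)/(2bc) = 0.491865  →  A = 60.54°
cos(B) = (a² + c² - b²)/(2ac) = 0.242398  →  B = 75.97°
cos(C) = (a² + b² - c²)/(2ab) = 0.725478  →  C = 43.49°
Check: A + B + C = 180.0° ✓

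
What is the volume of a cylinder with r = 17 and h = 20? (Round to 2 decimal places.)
Volume = pi * r² * h
Volume = pi * 17² * 20
Volume = pi * 289 * 20
Volume = pi * 5780
Volume = 18158.41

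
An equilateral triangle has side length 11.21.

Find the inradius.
For an equilateral triangle, r = s/(2√3) where s is the side.
r = 11.21/(2√3) = 11.21/3.464102 = 3.236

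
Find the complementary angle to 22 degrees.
Complementary angles sum to 90 degrees.
Other angle = 90 - 22
Other angle = 68 degrees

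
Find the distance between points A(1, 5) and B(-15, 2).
Using the distance formula: d = sqrt((x₂-x₁)² + (y₂-y₁)²)
dx = (-15) - 1 = -16
dy = 2 - 5 = -3
d = sqrt((-16)² + (-3)²) = sqrt(256 + 9) = sqrt(265) = 16.28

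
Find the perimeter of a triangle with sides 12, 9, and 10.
Perimeter = sum of all sides
Perimeter = 12 + 9 + 10
Perimeter = 31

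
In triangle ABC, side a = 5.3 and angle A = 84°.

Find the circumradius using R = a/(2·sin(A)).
R = a/(2·sin(A)) = 5.3/(2·sin(84°))
R = 5.3/(2·0.994522) = 5.3/1.989044 = 2.665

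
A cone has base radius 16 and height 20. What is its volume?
Volume = (1/3) * pi * r² * h
Volume = (1/3) * pi * 16² * 20
Volume = (1/3) * pi * 256 * 20
Volume = (1/3) * pi * 5120
Volume = 5361.65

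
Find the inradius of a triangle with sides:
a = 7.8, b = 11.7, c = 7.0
s = (a+b+c)/2 = (7.8+11.7+7.0)/2 = 13.25
Area = √(s(s-a)(s-b)(s-c)) = √(13.25·5.45·1.55·6.25) = 26.4492
r = Area/s = 26.4492/13.25 = 1.996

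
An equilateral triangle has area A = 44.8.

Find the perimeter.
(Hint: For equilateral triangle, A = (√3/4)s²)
A = (√3/4)s²  →  s² = 4A/√3 = 4·44.8/√3 = 103.461
s = 10.1716
Perimeter = 3s = 30.51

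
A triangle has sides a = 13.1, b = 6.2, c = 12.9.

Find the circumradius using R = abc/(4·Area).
s = (a+b+c)/2 = 16.1
Area = √(s(s-a)(s-b)(s-c)) = √(16.1·3·9.9·3.2) = 39.1171
R = abc/(4·Area) = (13.1·6.2·12.9)/(4·39.1171) = 1047.738/156.4684 = 6.696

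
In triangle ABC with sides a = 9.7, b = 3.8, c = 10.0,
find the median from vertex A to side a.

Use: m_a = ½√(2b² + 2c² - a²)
m_a = ½√(2·3.8² + 2·10.0² - 9.7²)
m_a = ½√(28.88 + 200 - 94.09) = ½√134.79 = 5.805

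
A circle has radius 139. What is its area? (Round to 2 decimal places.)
Area = pi * r²
Area = pi * 139²
Area = pi * 19321
Area = 60698.71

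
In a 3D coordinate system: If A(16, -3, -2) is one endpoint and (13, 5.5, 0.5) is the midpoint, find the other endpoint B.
B = (2×13 - 16, 2×5.5 - (-3), 2×0.5 - (-2)) = (10, 14, 3)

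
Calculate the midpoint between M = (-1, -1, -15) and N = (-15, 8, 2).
Midpoint = ((-1-15)/2, (-1+8)/2, (-15+2)/2) = (-8, 3.5, -6.5)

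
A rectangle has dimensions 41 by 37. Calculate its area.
Area = length * width
Area = 41 * 37
Area = 1517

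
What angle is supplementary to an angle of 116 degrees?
Supplementary angles sum to 180 degrees.
Other angle = 180 - 116
Other angle = 64 degrees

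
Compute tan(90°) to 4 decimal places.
tan(90 degrees) = undefined
Decimal approximation: undefined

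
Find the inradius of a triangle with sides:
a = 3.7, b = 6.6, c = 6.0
s = (a+b+c)/2 = (3.7+6.6+6.0)/2 = 8.15
Area = √(s(s-a)(s-b)(s-c)) = √(8.15·4.45·1.55·2.15) = 10.9937
r = Area/s = 10.9937/8.15 = 1.349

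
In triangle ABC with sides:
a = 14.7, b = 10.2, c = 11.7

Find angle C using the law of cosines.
cos(C) = (a² + b² - c²)/(2ab)
cos(C) = (14.7² + 10.2² - 11.7²)/(2·14.7·10.2) = 183.24/299.88 = 0.611044
C = arccos(0.611044) = 52.33°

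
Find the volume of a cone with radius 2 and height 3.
Volume = (1/3) * pi * r² * h
Volume = (1/3) * pi * 2² * 3
Volume = (1/3) * pi * 4 * 3
Volume = (1/3) * pi * 12
Volume = 12.57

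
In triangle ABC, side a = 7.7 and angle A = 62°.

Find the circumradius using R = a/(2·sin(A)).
R = a/(2·sin(A)) = 7.7/(2·sin(62°))
R = 7.7/(2·0.882948) = 7.7/1.765895 = 4.36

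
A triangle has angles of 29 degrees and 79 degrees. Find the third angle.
Sum of angles in a triangle = 180 degrees
Third angle = 180 - 29 - 79
Third angle = 72 degrees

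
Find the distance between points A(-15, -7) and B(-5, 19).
Using the distance formula: d = sqrt((x₂-x₁)² + (y₂-y₁)²)
dx = (-5) - (-15) = 10
dy = 19 - (-7) = 26
d = sqrt(10² + 26²) = sqrt(100 + 676) = sqrt(776) = 27.86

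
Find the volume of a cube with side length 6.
Volume = s³
Volume = 6³
Volume = 216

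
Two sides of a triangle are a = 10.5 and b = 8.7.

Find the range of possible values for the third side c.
By the triangle inequality: |a - b| < c < a + b
|10.5 - 8.7| < c < 10.5 + 8.7
1.8 < c < 19.2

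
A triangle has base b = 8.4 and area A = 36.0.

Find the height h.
A = ½bh  →  h = 2A/b
h = 2·36.0/8.4 = 8.571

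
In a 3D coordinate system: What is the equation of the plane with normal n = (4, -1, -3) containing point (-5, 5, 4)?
d = n·P = (4)(-5) + (-1)(5) + (-3)(4) = -37
Plane: 4x - y - 3z = -37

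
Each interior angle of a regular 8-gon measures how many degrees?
Interior angle of a regular n-gon = (n-2)*180/n
Interior angle = (8-2)*180/8
Interior angle = 6*180/8
Interior angle = 1080/8
Interior angle = 135 degrees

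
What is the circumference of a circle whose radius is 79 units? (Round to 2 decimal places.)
Circumference = 2 * pi * r
Circumference = 2 * pi * 79
Circumference = 496.37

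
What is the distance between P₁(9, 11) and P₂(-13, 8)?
Using the distance formula: d = sqrt((x₂-x₁)² + (y₂-y₁)²)
dx = (-13) - 9 = -22
dy = 8 - 11 = -3
d = sqrt((-22)² + (-3)²) = sqrt(484 + 9) = sqrt(493) = 22.20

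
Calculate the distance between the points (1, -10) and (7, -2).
Using the distance formula: d = sqrt((x₂-x₁)² + (y₂-y₁)²)
dx = 7 - 1 = 6
dy = (-2) - (-10) = 8
d = sqrt(6² + 8²) = sqrt(36 + 64) = sqrt(100) = 10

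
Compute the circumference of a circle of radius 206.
Circumference = 2 * pi * r
Circumference = 2 * pi * 206
Circumference = 1294.34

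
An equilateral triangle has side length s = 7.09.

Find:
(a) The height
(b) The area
(a) Height h = s·√3/2 = 7.09·√3/2 = 6.14
(b) Area = (√3/4)·s² = (√3/4)·7.09² = (√3/4)·50.2681 = 21.77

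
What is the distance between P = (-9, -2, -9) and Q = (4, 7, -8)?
d = √[(13)² + (9)² + (1)²] = √251 = 15.84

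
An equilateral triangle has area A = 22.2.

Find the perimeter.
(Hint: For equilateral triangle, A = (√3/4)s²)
A = (√3/4)s²  →  s² = 4A/√3 = 4·22.2/√3 = 51.2687
s = 7.16022
Perimeter = 3s = 21.48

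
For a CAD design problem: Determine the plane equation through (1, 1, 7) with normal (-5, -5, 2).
d = n·P = (-5)(1) + (-5)(1) + (2)(7) = 4
Plane: -5x - 5y + 2z = 4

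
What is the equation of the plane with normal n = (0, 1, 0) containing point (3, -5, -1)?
d = n·P = (0)(3) + (1)(-5) + (0)(-1) = -5
Plane: y = -5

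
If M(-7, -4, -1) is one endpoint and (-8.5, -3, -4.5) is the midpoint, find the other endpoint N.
N = (2×(-8.5) - (-7), 2×(-3) - (-4), 2×(-4.5) - (-1)) = (-10, -2, -8)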